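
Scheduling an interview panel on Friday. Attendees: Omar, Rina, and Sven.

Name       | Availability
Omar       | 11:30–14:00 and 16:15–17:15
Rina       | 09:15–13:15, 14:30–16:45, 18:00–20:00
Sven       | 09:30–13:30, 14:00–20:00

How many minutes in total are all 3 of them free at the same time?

Omar ∩ Rina: 11:30-13:15, 16:15-16:45.
Omar ∩ Rina ∩ Sven: 11:30-13:15, 16:15-16:45.
Summing the common windows: 105 + 30 = 135 minutes.

135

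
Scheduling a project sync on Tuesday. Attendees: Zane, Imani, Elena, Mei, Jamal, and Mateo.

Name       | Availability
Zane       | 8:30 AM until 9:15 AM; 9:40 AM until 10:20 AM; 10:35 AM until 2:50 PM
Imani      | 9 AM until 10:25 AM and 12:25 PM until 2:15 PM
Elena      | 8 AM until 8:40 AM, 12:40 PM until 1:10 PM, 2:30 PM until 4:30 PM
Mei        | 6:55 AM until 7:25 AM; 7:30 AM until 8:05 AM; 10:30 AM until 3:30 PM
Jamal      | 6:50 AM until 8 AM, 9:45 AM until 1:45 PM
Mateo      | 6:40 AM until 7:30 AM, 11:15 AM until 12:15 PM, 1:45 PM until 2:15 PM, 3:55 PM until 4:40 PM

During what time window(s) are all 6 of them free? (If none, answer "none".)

Zane ∩ Imani: 09:00-09:15, 09:40-10:20, 12:25-14:15.
Zane ∩ Imani ∩ Elena: 12:40-13:10.
Zane ∩ Imani ∩ Elena ∩ Mei: 12:40-13:10.
Zane ∩ Imani ∩ Elena ∩ Mei ∩ Jamal: 12:40-13:10.
Zane ∩ Imani ∩ Elena ∩ Mei ∩ Jamal ∩ Mateo: ∅.
There is no time when everyone is free.

none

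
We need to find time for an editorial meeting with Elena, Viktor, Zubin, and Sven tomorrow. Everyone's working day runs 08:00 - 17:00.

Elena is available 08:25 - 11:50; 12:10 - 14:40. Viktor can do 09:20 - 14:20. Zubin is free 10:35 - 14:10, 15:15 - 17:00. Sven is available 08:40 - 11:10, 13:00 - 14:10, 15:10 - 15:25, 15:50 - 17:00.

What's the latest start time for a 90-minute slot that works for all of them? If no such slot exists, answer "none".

Elena ∩ Viktor: 09:20-11:50, 12:10-14:20.
Elena ∩ Viktor ∩ Zubin: 10:35-11:50, 12:10-14:10.
Elena ∩ Viktor ∩ Zubin ∩ Sven: 10:35-11:10, 13:00-14:10.
Those are the intersection windows.
No common window is at least 90 minutes long.

none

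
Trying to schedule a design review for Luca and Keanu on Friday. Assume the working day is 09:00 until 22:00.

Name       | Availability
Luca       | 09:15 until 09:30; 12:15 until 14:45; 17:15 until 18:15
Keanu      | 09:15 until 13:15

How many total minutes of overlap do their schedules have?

75

Luca ∩ Keanu: 09:15-09:30, 12:15-13:15.
Summing the common windows: 15 + 60 = 75 minutes.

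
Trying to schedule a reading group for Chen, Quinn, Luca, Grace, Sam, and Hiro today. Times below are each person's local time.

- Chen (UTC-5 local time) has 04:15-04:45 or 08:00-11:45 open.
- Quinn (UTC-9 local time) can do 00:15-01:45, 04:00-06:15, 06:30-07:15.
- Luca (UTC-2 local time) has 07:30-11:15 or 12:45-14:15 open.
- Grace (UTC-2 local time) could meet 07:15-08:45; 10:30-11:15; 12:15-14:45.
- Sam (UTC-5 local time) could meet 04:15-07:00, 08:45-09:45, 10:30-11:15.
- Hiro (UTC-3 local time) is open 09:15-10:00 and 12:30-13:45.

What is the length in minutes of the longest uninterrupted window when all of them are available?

45

Chen in UTC: 09:15-09:45, 13:00-16:45 (add 5h to convert from UTC-5).
Quinn in UTC: 09:15-10:45, 13:00-15:15, 15:30-16:15 (add 9h to convert from UTC-9).
Luca in UTC: 09:30-13:15, 14:45-16:15 (add 2h to convert from UTC-2).
Grace in UTC: 09:15-10:45, 12:30-13:15, 14:15-16:45 (add 2h to convert from UTC-2).
Sam in UTC: 09:15-12:00, 13:45-14:45, 15:30-16:15 (add 5h to convert from UTC-5).
Hiro in UTC: 12:15-13:00, 15:30-16:45 (add 3h to convert from UTC-3).
Chen ∩ Quinn: 09:15-09:45, 13:00-15:15, 15:30-16:15.
Chen ∩ Quinn ∩ Luca: 09:30-09:45, 13:00-13:15, 14:45-15:15, 15:30-16:15.
Chen ∩ Quinn ∩ Luca ∩ Grace: 09:30-09:45, 13:00-13:15, 14:45-15:15, 15:30-16:15.
Chen ∩ Quinn ∩ Luca ∩ Grace ∩ Sam: 09:30-09:45, 15:30-16:15.
Chen ∩ Quinn ∩ Luca ∩ Grace ∩ Sam ∩ Hiro: 15:30-16:15.
Those are the intersection windows.
The longest is 15:30-16:15 at 45 minutes.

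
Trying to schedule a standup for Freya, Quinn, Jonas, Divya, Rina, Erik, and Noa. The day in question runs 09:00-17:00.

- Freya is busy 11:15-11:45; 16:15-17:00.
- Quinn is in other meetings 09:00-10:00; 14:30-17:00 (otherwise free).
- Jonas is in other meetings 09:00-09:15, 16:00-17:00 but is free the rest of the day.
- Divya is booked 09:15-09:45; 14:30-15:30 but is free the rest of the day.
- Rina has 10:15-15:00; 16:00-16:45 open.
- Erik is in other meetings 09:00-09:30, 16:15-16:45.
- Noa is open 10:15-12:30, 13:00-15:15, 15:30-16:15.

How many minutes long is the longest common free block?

Freya free: 09:00-11:15, 11:45-16:15 (invert busy blocks within the working day).
Quinn free: 10:00-14:30 (invert busy blocks within the working day).
Jonas free: 09:15-16:00 (invert busy blocks within the working day).
Divya free: 09:00-09:15, 09:45-14:30, 15:30-17:00 (invert busy blocks within the working day).
Rina free: 10:15-15:00, 16:00-16:45.
Erik free: 09:30-16:15, 16:45-17:00 (invert busy blocks within the working day).
Noa free: 10:15-12:30, 13:00-15:15, 15:30-16:15.
Freya ∩ Quinn: 10:00-11:15, 11:45-14:30.
Freya ∩ Quinn ∩ Jonas: 10:00-11:15, 11:45-14:30.
Freya ∩ Quinn ∩ Jonas ∩ Divya: 10:00-11:15, 11:45-14:30.
Freya ∩ Quinn ∩ Jonas ∩ Divya ∩ Rina: 10:15-11:15, 11:45-14:30.
Freya ∩ Quinn ∩ Jonas ∩ Divya ∩ Rina ∩ Erik: 10:15-11:15, 11:45-14:30.
Freya ∩ Quinn ∩ Jonas ∩ Divya ∩ Rina ∩ Erik ∩ Noa: 10:15-11:15, 11:45-12:30, 13:00-14:30.
The longest is 13:00-14:30 at 90 minutes.

90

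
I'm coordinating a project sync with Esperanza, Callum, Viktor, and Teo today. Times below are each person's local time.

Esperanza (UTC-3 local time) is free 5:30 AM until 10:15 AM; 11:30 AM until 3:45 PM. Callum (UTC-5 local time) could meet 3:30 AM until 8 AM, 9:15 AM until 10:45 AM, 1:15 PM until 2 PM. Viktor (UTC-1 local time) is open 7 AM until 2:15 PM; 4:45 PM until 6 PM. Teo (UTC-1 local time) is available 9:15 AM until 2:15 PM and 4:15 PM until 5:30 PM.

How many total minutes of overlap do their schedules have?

Esperanza in UTC: 08:30-13:15, 14:30-18:45 (add 3h to convert from UTC-3).
Callum in UTC: 08:30-13:00, 14:15-15:45, 18:15-19:00 (add 5h to convert from UTC-5).
Viktor in UTC: 08:00-15:15, 17:45-19:00 (add 1h to convert from UTC-1).
Teo in UTC: 10:15-15:15, 17:15-18:30 (add 1h to convert from UTC-1).
Esperanza ∩ Callum: 08:30-13:00, 14:30-15:45, 18:15-18:45.
Esperanza ∩ Callum ∩ Viktor: 08:30-13:00, 14:30-15:15, 18:15-18:45.
Esperanza ∩ Callum ∩ Viktor ∩ Teo: 10:15-13:00, 14:30-15:15, 18:15-18:30.
Summing the common windows: 165 + 45 + 15 = 225 minutes.

225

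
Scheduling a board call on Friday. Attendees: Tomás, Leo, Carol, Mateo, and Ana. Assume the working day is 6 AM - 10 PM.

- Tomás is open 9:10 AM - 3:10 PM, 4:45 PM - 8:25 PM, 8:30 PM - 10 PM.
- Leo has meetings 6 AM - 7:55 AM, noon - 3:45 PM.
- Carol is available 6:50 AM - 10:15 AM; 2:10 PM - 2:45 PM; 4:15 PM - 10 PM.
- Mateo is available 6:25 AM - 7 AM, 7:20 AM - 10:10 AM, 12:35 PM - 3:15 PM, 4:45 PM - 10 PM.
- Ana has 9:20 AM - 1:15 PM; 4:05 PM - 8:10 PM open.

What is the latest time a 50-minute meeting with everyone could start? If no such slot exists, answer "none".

19:20

Tomás free: 09:10-15:10, 16:45-20:25, 20:30-22:00.
Leo free: 07:55-12:00, 15:45-22:00 (invert busy blocks within the working day).
Carol free: 06:50-10:15, 14:10-14:45, 16:15-22:00.
Mateo free: 06:25-07:00, 07:20-10:10, 12:35-15:15, 16:45-22:00.
Ana free: 09:20-13:15, 16:05-20:10.
Tomás ∩ Leo: 09:10-12:00, 16:45-20:25, 20:30-22:00.
Tomás ∩ Leo ∩ Carol: 09:10-10:15, 16:45-20:25, 20:30-22:00.
Tomás ∩ Leo ∩ Carol ∩ Mateo: 09:10-10:10, 16:45-20:25, 20:30-22:00.
Tomás ∩ Leo ∩ Carol ∩ Mateo ∩ Ana: 09:20-10:10, 16:45-20:10.
The last common window of at least 50 minutes is 16:45-20:10; a 50-minute meeting can start as late as 19:20 and still end by 20:10.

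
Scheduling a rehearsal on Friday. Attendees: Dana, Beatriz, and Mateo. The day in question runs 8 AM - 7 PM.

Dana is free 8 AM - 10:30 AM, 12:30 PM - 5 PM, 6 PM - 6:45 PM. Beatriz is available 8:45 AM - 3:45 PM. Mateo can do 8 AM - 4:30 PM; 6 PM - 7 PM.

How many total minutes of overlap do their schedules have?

300

Dana ∩ Beatriz: 08:45-10:30, 12:30-15:45.
Dana ∩ Beatriz ∩ Mateo: 08:45-10:30, 12:30-15:45.
Summing the common windows: 105 + 195 = 300 minutes.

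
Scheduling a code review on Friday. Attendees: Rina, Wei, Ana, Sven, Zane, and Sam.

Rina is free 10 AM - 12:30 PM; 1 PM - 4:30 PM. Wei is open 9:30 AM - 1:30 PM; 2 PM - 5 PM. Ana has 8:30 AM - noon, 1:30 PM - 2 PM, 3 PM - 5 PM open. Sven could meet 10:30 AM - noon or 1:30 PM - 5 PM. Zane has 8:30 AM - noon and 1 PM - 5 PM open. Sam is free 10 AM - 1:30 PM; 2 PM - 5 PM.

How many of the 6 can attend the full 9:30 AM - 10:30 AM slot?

3

Wei, Ana, and Zane can make the full 09:30-10:30 slot — that's 3.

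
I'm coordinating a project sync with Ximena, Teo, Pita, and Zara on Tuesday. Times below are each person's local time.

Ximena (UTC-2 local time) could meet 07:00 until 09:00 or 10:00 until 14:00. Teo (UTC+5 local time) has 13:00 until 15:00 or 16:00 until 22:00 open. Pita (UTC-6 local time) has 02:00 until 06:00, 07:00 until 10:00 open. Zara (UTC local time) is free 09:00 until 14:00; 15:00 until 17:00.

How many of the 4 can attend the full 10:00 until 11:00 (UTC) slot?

3

Ximena in UTC: 09:00-11:00, 12:00-16:00 (add 2h to convert from UTC-2).
Teo in UTC: 08:00-10:00, 11:00-17:00 (subtract 5h to convert from UTC+5).
Pita in UTC: 08:00-12:00, 13:00-16:00 (add 6h to convert from UTC-6).
Zara in UTC: 09:00-14:00, 15:00-17:00.
Ximena, Pita, and Zara can make the full 10:00-11:00 slot — that's 3.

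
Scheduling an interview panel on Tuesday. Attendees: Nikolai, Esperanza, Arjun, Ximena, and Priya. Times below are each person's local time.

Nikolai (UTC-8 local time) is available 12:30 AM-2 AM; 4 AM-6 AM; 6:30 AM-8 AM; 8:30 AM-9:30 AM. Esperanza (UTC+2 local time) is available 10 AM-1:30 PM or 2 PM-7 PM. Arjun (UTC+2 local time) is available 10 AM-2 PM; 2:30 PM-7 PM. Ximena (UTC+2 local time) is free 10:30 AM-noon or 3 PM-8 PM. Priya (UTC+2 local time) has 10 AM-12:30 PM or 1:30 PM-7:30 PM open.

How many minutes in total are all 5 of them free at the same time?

Nikolai in UTC: 08:30-10:00, 12:00-14:00, 14:30-16:00, 16:30-17:30 (add 8h to convert from UTC-8).
Esperanza in UTC: 08:00-11:30, 12:00-17:00 (subtract 2h to convert from UTC+2).
Arjun in UTC: 08:00-12:00, 12:30-17:00 (subtract 2h to convert from UTC+2).
Ximena in UTC: 08:30-10:00, 13:00-18:00 (subtract 2h to convert from UTC+2).
Priya in UTC: 08:00-10:30, 11:30-17:30 (subtract 2h to convert from UTC+2).
Nikolai ∩ Esperanza: 08:30-10:00, 12:00-14:00, 14:30-16:00, 16:30-17:00.
Nikolai ∩ Esperanza ∩ Arjun: 08:30-10:00, 12:30-14:00, 14:30-16:00, 16:30-17:00.
Nikolai ∩ Esperanza ∩ Arjun ∩ Ximena: 08:30-10:00, 13:00-14:00, 14:30-16:00, 16:30-17:00.
Nikolai ∩ Esperanza ∩ Arjun ∩ Ximena ∩ Priya: 08:30-10:00, 13:00-14:00, 14:30-16:00, 16:30-17:00.
Summing the common windows: 90 + 60 + 90 + 30 = 270 minutes.

270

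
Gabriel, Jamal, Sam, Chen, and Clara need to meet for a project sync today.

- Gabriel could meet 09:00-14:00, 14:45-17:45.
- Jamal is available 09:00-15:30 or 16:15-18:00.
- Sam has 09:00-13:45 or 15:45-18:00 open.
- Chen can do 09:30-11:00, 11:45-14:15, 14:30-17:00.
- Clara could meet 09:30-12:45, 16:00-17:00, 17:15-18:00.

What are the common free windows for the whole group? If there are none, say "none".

09:30-11:00, 11:45-12:45, 16:15-17:00

Gabriel ∩ Jamal: 09:00-14:00, 14:45-15:30, 16:15-17:45.
Gabriel ∩ Jamal ∩ Sam: 09:00-13:45, 16:15-17:45.
Gabriel ∩ Jamal ∩ Sam ∩ Chen: 09:30-11:00, 11:45-13:45, 16:15-17:00.
Gabriel ∩ Jamal ∩ Sam ∩ Chen ∩ Clara: 09:30-11:00, 11:45-12:45, 16:15-17:00.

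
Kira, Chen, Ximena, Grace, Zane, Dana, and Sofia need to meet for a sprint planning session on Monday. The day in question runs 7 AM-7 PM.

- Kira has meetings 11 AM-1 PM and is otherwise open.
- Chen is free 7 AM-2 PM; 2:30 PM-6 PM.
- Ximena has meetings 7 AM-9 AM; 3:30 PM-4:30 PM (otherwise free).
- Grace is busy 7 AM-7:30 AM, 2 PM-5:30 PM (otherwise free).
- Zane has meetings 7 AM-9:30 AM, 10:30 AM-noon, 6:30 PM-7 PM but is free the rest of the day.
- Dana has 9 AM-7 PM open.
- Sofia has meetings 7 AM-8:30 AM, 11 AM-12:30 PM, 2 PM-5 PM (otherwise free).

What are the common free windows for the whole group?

Kira free: 07:00-11:00, 13:00-19:00 (invert busy blocks within the working day).
Chen free: 07:00-14:00, 14:30-18:00.
Ximena free: 09:00-15:30, 16:30-19:00 (invert busy blocks within the working day).
Grace free: 07:30-14:00, 17:30-19:00 (invert busy blocks within the working day).
Zane free: 09:30-10:30, 12:00-18:30 (invert busy blocks within the working day).
Dana free: 09:00-19:00.
Sofia free: 08:30-11:00, 12:30-14:00, 17:00-19:00 (invert busy blocks within the working day).
Kira ∩ Chen: 07:00-11:00, 13:00-14:00, 14:30-18:00.
Kira ∩ Chen ∩ Ximena: 09:00-11:00, 13:00-14:00, 14:30-15:30, 16:30-18:00.
Kira ∩ Chen ∩ Ximena ∩ Grace: 09:00-11:00, 13:00-14:00, 17:30-18:00.
Kira ∩ Chen ∩ Ximena ∩ Grace ∩ Zane: 09:30-10:30, 13:00-14:00, 17:30-18:00.
Kira ∩ Chen ∩ Ximena ∩ Grace ∩ Zane ∩ Dana: 09:30-10:30, 13:00-14:00, 17:30-18:00.
Kira ∩ Chen ∩ Ximena ∩ Grace ∩ Zane ∩ Dana ∩ Sofia: 09:30-10:30, 13:00-14:00, 17:30-18:00.
So the common availability across everyone is 09:30-10:30, 13:00-14:00, 17:30-18:00.

09:30-10:30, 13:00-14:00, 17:30-18:00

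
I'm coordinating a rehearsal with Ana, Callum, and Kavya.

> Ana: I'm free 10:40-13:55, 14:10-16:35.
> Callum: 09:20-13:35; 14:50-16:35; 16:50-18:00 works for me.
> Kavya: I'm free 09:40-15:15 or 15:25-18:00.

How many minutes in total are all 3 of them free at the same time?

270

Ana ∩ Callum: 10:40-13:35, 14:50-16:35.
Ana ∩ Callum ∩ Kavya: 10:40-13:35, 14:50-15:15, 15:25-16:35.
Those are the intersection windows.
Summing the common windows: 175 + 25 + 70 = 270 minutes.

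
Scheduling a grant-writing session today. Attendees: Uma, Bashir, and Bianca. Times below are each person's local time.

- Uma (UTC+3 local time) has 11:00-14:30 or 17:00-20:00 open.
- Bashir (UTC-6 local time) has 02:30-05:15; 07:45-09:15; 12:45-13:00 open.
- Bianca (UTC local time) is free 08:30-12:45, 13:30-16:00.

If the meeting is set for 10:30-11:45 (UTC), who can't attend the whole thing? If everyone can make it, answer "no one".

Bashir, Uma

Uma in UTC: 08:00-11:30, 14:00-17:00 (subtract 3h to convert from UTC+3).
Bashir in UTC: 08:30-11:15, 13:45-15:15, 18:45-19:00 (add 6h to convert from UTC-6).
Bianca in UTC: 08:30-12:45, 13:30-16:00.
Uma: not fully free for 10:30-11:45. Bashir: not fully free for 10:30-11:45. Bianca: free for 10:30-11:45.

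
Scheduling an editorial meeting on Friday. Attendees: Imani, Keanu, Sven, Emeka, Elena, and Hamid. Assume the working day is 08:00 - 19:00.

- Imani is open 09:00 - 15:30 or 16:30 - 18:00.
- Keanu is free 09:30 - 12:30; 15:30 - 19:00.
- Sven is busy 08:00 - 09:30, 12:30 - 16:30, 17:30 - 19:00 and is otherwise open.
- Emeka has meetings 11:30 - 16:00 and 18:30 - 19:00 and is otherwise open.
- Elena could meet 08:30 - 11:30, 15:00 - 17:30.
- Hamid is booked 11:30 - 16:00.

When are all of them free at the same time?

09:30-11:30, 16:30-17:30

Imani free: 09:00-15:30, 16:30-18:00.
Keanu free: 09:30-12:30, 15:30-19:00.
Sven free: 09:30-12:30, 16:30-17:30 (invert busy blocks within the working day).
Emeka free: 08:00-11:30, 16:00-18:30 (invert busy blocks within the working day).
Elena free: 08:30-11:30, 15:00-17:30.
Hamid free: 08:00-11:30, 16:00-19:00 (invert busy blocks within the working day).
Imani ∩ Keanu: 09:30-12:30, 16:30-18:00.
Imani ∩ Keanu ∩ Sven: 09:30-12:30, 16:30-17:30.
Imani ∩ Keanu ∩ Sven ∩ Emeka: 09:30-11:30, 16:30-17:30.
Imani ∩ Keanu ∩ Sven ∩ Emeka ∩ Elena: 09:30-11:30, 16:30-17:30.
Imani ∩ Keanu ∩ Sven ∩ Emeka ∩ Elena ∩ Hamid: 09:30-11:30, 16:30-17:30.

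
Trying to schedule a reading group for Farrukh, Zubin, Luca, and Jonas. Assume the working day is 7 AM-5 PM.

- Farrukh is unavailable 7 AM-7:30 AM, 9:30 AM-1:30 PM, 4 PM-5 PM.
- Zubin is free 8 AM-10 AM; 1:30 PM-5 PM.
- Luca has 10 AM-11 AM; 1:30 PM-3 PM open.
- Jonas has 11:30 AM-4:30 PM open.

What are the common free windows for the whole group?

Farrukh free: 07:30-09:30, 13:30-16:00 (invert busy blocks within the working day).
Zubin free: 08:00-10:00, 13:30-17:00.
Luca free: 10:00-11:00, 13:30-15:00.
Jonas free: 11:30-16:30.
Farrukh ∩ Zubin: 08:00-09:30, 13:30-16:00.
Farrukh ∩ Zubin ∩ Luca: 13:30-15:00.
Farrukh ∩ Zubin ∩ Luca ∩ Jonas: 13:30-15:00.

13:30-15:00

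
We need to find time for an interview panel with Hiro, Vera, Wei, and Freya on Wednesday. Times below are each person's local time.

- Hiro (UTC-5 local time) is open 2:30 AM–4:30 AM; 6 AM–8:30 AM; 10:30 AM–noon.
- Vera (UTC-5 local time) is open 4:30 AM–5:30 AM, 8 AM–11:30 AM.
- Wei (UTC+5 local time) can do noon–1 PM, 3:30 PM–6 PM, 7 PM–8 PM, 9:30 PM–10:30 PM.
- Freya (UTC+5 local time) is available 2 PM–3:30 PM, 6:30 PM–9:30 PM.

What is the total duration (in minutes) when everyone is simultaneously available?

Hiro in UTC: 07:30-09:30, 11:00-13:30, 15:30-17:00 (add 5h to convert from UTC-5).
Vera in UTC: 09:30-10:30, 13:00-16:30 (add 5h to convert from UTC-5).
Wei in UTC: 07:00-08:00, 10:30-13:00, 14:00-15:00, 16:30-17:30 (subtract 5h to convert from UTC+5).
Freya in UTC: 09:00-10:30, 13:30-16:30 (subtract 5h to convert from UTC+5).
Hiro ∩ Vera: 13:00-13:30, 15:30-16:30.
Hiro ∩ Vera ∩ Wei: ∅.
Hiro ∩ Vera ∩ Wei ∩ Freya: ∅.
There is no time when everyone is free.
There is no common window, so the total is 0 minutes.

0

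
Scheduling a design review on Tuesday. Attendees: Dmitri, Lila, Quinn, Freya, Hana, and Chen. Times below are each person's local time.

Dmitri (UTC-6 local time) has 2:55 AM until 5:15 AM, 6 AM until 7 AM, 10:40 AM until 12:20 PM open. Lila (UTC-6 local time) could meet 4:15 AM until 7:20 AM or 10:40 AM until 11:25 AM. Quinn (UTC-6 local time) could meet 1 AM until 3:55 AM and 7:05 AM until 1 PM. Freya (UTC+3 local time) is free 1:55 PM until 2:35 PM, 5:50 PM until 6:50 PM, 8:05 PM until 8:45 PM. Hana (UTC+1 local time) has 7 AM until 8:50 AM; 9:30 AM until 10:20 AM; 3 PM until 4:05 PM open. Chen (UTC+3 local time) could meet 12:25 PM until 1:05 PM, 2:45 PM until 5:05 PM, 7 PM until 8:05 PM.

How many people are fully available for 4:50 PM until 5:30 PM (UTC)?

2

Dmitri in UTC: 08:55-11:15, 12:00-13:00, 16:40-18:20 (add 6h to convert from UTC-6).
Lila in UTC: 10:15-13:20, 16:40-17:25 (add 6h to convert from UTC-6).
Quinn in UTC: 07:00-09:55, 13:05-19:00 (add 6h to convert from UTC-6).
Freya in UTC: 10:55-11:35, 14:50-15:50, 17:05-17:45 (subtract 3h to convert from UTC+3).
Hana in UTC: 06:00-07:50, 08:30-09:20, 14:00-15:05 (subtract 1h to convert from UTC+1).
Chen in UTC: 09:25-10:05, 11:45-14:05, 16:00-17:05 (subtract 3h to convert from UTC+3).
Dmitri and Quinn can make the full 16:50-17:30 slot — that's 2.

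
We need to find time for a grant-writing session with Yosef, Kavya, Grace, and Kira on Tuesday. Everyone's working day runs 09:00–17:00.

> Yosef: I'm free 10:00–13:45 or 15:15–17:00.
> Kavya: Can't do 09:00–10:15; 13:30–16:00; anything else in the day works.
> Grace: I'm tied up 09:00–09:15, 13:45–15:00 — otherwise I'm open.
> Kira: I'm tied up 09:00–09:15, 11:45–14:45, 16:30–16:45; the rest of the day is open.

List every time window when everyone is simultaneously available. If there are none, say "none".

10:15-11:45, 16:00-16:30, 16:45-17:00

Yosef free: 10:00-13:45, 15:15-17:00.
Kavya free: 10:15-13:30, 16:00-17:00 (invert busy blocks within the working day).
Grace free: 09:15-13:45, 15:00-17:00 (invert busy blocks within the working day).
Kira free: 09:15-11:45, 14:45-16:30, 16:45-17:00 (invert busy blocks within the working day).
Yosef ∩ Kavya: 10:15-13:30, 16:00-17:00.
Yosef ∩ Kavya ∩ Grace: 10:15-13:30, 16:00-17:00.
Yosef ∩ Kavya ∩ Grace ∩ Kira: 10:15-11:45, 16:00-16:30, 16:45-17:00.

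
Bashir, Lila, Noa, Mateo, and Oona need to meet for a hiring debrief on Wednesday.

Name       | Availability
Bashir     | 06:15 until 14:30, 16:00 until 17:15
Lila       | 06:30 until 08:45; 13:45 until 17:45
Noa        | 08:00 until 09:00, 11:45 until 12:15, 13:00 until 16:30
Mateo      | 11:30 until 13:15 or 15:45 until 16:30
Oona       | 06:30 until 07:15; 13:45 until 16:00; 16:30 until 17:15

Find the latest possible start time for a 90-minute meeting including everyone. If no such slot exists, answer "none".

Bashir ∩ Lila: 06:30-08:45, 13:45-14:30, 16:00-17:15.
Bashir ∩ Lila ∩ Noa: 08:00-08:45, 13:45-14:30, 16:00-16:30.
Bashir ∩ Lila ∩ Noa ∩ Mateo: 16:00-16:30.
Bashir ∩ Lila ∩ Noa ∩ Mateo ∩ Oona: ∅.
There is no time when everyone is free.
No common window is at least 90 minutes long.

none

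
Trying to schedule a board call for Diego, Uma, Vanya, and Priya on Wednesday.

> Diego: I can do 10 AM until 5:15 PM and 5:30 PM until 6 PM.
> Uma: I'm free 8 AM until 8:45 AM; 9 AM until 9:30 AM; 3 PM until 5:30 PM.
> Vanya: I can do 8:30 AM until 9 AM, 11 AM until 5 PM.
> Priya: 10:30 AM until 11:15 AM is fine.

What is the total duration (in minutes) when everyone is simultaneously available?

0

Diego ∩ Uma: 15:00-17:15.
Diego ∩ Uma ∩ Vanya: 15:00-17:00.
Diego ∩ Uma ∩ Vanya ∩ Priya: ∅.
There is no time when everyone is free.
There is no common window, so the total is 0 minutes.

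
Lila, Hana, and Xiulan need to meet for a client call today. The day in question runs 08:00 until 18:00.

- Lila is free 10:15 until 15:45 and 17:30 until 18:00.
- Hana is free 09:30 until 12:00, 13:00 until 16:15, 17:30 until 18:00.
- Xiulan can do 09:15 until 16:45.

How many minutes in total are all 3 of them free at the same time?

270

Lila ∩ Hana: 10:15-12:00, 13:00-15:45, 17:30-18:00.
Lila ∩ Hana ∩ Xiulan: 10:15-12:00, 13:00-15:45.
Summing the common windows: 105 + 165 = 270 minutes.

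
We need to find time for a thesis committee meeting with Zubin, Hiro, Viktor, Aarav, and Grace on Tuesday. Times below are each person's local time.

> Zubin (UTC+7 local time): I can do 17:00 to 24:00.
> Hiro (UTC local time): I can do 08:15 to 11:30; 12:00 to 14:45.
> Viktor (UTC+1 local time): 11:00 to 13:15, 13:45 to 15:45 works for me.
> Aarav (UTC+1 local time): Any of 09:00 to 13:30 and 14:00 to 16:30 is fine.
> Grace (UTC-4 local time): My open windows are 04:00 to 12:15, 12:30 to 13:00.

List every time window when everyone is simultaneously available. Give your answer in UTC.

10:00-11:30, 12:00-12:15, 13:00-14:45

Zubin in UTC: 10:00-17:00 (subtract 7h to convert from UTC+7).
Hiro in UTC: 08:15-11:30, 12:00-14:45.
Viktor in UTC: 10:00-12:15, 12:45-14:45 (subtract 1h to convert from UTC+1).
Aarav in UTC: 08:00-12:30, 13:00-15:30 (subtract 1h to convert from UTC+1).
Grace in UTC: 08:00-16:15, 16:30-17:00 (add 4h to convert from UTC-4).
Zubin ∩ Hiro: 10:00-11:30, 12:00-14:45.
Zubin ∩ Hiro ∩ Viktor: 10:00-11:30, 12:00-12:15, 12:45-14:45.
Zubin ∩ Hiro ∩ Viktor ∩ Aarav: 10:00-11:30, 12:00-12:15, 13:00-14:45.
Zubin ∩ Hiro ∩ Viktor ∩ Aarav ∩ Grace: 10:00-11:30, 12:00-12:15, 13:00-14:45.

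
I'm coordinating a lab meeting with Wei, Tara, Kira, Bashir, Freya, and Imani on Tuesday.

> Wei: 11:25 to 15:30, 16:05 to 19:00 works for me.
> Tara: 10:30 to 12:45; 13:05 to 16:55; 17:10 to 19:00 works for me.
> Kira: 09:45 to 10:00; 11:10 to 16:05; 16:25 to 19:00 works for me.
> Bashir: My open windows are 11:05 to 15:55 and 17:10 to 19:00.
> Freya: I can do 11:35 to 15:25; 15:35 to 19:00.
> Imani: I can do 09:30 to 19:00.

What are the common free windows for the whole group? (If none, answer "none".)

11:35-12:45, 13:05-15:25, 17:10-19:00

Wei ∩ Tara: 11:25-12:45, 13:05-15:30, 16:05-16:55, 17:10-19:00.
Wei ∩ Tara ∩ Kira: 11:25-12:45, 13:05-15:30, 16:25-16:55, 17:10-19:00.
Wei ∩ Tara ∩ Kira ∩ Bashir: 11:25-12:45, 13:05-15:30, 17:10-19:00.
Wei ∩ Tara ∩ Kira ∩ Bashir ∩ Freya: 11:35-12:45, 13:05-15:25, 17:10-19:00.
Wei ∩ Tara ∩ Kira ∩ Bashir ∩ Freya ∩ Imani: 11:35-12:45, 13:05-15:25, 17:10-19:00.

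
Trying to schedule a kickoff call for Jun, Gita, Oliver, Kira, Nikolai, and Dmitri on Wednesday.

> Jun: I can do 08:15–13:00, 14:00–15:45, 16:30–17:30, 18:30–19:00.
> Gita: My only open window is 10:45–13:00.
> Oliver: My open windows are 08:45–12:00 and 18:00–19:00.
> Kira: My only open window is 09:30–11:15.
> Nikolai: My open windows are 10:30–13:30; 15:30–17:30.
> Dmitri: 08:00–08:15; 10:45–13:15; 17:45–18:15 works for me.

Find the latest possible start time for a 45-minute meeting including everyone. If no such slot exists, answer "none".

none

Jun ∩ Gita: 10:45-13:00.
Jun ∩ Gita ∩ Oliver: 10:45-12:00.
Jun ∩ Gita ∩ Oliver ∩ Kira: 10:45-11:15.
Jun ∩ Gita ∩ Oliver ∩ Kira ∩ Nikolai: 10:45-11:15.
Jun ∩ Gita ∩ Oliver ∩ Kira ∩ Nikolai ∩ Dmitri: 10:45-11:15.
No common window is at least 45 minutes long.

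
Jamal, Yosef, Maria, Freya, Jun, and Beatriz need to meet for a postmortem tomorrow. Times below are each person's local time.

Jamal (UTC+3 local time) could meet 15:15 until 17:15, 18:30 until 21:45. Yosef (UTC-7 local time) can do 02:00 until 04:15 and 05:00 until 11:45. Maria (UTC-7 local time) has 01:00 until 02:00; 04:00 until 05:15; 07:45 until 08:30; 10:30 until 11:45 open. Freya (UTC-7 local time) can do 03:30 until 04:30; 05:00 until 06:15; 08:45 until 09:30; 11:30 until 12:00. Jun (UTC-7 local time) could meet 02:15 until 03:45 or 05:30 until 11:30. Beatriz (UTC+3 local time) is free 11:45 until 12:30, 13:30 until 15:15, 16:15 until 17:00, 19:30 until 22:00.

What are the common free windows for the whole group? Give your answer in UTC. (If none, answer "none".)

none

Jamal in UTC: 12:15-14:15, 15:30-18:45 (subtract 3h to convert from UTC+3).
Yosef in UTC: 09:00-11:15, 12:00-18:45 (add 7h to convert from UTC-7).
Maria in UTC: 08:00-09:00, 11:00-12:15, 14:45-15:30, 17:30-18:45 (add 7h to convert from UTC-7).
Freya in UTC: 10:30-11:30, 12:00-13:15, 15:45-16:30, 18:30-19:00 (add 7h to convert from UTC-7).
Jun in UTC: 09:15-10:45, 12:30-18:30 (add 7h to convert from UTC-7).
Beatriz in UTC: 08:45-09:30, 10:30-12:15, 13:15-14:00, 16:30-19:00 (subtract 3h to convert from UTC+3).
Jamal ∩ Yosef: 12:15-14:15, 15:30-18:45.
Jamal ∩ Yosef ∩ Maria: 17:30-18:45.
Jamal ∩ Yosef ∩ Maria ∩ Freya: 18:30-18:45.
Jamal ∩ Yosef ∩ Maria ∩ Freya ∩ Jun: ∅.
Jamal ∩ Yosef ∩ Maria ∩ Freya ∩ Jun ∩ Beatriz: ∅.
There is no time when everyone is free.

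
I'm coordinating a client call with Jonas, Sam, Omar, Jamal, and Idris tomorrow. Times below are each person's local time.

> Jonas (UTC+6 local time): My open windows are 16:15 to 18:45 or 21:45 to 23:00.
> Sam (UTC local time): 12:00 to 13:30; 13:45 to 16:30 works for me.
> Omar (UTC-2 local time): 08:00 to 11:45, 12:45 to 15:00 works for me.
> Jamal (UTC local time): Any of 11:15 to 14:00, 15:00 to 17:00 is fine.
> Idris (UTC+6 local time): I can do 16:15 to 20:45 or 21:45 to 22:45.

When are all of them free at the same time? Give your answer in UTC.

Jonas in UTC: 10:15-12:45, 15:45-17:00 (subtract 6h to convert from UTC+6).
Sam in UTC: 12:00-13:30, 13:45-16:30.
Omar in UTC: 10:00-13:45, 14:45-17:00 (add 2h to convert from UTC-2).
Jamal in UTC: 11:15-14:00, 15:00-17:00.
Idris in UTC: 10:15-14:45, 15:45-16:45 (subtract 6h to convert from UTC+6).
Jonas ∩ Sam: 12:00-12:45, 15:45-16:30.
Jonas ∩ Sam ∩ Omar: 12:00-12:45, 15:45-16:30.
Jonas ∩ Sam ∩ Omar ∩ Jamal: 12:00-12:45, 15:45-16:30.
Jonas ∩ Sam ∩ Omar ∩ Jamal ∩ Idris: 12:00-12:45, 15:45-16:30.
Those are the intersection windows.

12:00-12:45, 15:45-16:30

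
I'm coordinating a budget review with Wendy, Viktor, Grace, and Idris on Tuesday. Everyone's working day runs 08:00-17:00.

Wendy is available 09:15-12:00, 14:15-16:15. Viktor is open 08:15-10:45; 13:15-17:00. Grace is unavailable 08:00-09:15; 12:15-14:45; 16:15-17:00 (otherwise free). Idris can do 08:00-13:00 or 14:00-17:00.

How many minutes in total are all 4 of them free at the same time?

180

Wendy free: 09:15-12:00, 14:15-16:15.
Viktor free: 08:15-10:45, 13:15-17:00.
Grace free: 09:15-12:15, 14:45-16:15 (invert busy blocks within the working day).
Idris free: 08:00-13:00, 14:00-17:00.
Wendy ∩ Viktor: 09:15-10:45, 14:15-16:15.
Wendy ∩ Viktor ∩ Grace: 09:15-10:45, 14:45-16:15.
Wendy ∩ Viktor ∩ Grace ∩ Idris: 09:15-10:45, 14:45-16:15.
Those are the intersection windows.
Summing the common windows: 90 + 90 = 180 minutes.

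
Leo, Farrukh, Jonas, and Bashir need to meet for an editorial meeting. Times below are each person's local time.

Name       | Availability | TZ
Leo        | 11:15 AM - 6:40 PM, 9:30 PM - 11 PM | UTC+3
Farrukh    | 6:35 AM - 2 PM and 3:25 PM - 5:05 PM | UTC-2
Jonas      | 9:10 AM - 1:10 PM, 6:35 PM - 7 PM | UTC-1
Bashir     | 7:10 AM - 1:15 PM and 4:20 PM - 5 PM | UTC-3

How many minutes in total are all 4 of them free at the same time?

Leo in UTC: 08:15-15:40, 18:30-20:00 (subtract 3h to convert from UTC+3).
Farrukh in UTC: 08:35-16:00, 17:25-19:05 (add 2h to convert from UTC-2).
Jonas in UTC: 10:10-14:10, 19:35-20:00 (add 1h to convert from UTC-1).
Bashir in UTC: 10:10-16:15, 19:20-20:00 (add 3h to convert from UTC-3).
Leo ∩ Farrukh: 08:35-15:40, 18:30-19:05.
Leo ∩ Farrukh ∩ Jonas: 10:10-14:10.
Leo ∩ Farrukh ∩ Jonas ∩ Bashir: 10:10-14:10.
Those are the intersection windows.
That's a single block of 240 minutes.

240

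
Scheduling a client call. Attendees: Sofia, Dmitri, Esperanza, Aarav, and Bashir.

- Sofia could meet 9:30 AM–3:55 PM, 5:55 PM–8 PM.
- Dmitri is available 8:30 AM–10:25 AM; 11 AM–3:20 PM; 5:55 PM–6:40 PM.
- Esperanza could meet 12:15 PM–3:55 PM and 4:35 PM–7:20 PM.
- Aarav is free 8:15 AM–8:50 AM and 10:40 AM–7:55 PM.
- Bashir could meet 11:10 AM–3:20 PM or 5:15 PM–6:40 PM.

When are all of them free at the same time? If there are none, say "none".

12:15-15:20, 17:55-18:40

Sofia ∩ Dmitri: 09:30-10:25, 11:00-15:20, 17:55-18:40.
Sofia ∩ Dmitri ∩ Esperanza: 12:15-15:20, 17:55-18:40.
Sofia ∩ Dmitri ∩ Esperanza ∩ Aarav: 12:15-15:20, 17:55-18:40.
Sofia ∩ Dmitri ∩ Esperanza ∩ Aarav ∩ Bashir: 12:15-15:20, 17:55-18:40.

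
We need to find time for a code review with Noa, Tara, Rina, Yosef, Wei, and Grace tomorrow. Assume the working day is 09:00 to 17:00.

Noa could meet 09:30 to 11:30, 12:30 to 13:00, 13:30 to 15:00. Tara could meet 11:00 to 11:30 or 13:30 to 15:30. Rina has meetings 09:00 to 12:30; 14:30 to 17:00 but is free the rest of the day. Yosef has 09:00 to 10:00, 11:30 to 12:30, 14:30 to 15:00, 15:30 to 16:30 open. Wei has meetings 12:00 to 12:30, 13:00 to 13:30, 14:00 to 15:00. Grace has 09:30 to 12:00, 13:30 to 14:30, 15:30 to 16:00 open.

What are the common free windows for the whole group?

Noa free: 09:30-11:30, 12:30-13:00, 13:30-15:00.
Tara free: 11:00-11:30, 13:30-15:30.
Rina free: 12:30-14:30 (invert busy blocks within the working day).
Yosef free: 09:00-10:00, 11:30-12:30, 14:30-15:00, 15:30-16:30.
Wei free: 09:00-12:00, 12:30-13:00, 13:30-14:00, 15:00-17:00 (invert busy blocks within the working day).
Grace free: 09:30-12:00, 13:30-14:30, 15:30-16:00.
Noa ∩ Tara: 11:00-11:30, 13:30-15:00.
Noa ∩ Tara ∩ Rina: 13:30-14:30.
Noa ∩ Tara ∩ Rina ∩ Yosef: ∅.
Noa ∩ Tara ∩ Rina ∩ Yosef ∩ Wei: ∅.
Noa ∩ Tara ∩ Rina ∩ Yosef ∩ Wei ∩ Grace: ∅.
There is no time when everyone is free.

none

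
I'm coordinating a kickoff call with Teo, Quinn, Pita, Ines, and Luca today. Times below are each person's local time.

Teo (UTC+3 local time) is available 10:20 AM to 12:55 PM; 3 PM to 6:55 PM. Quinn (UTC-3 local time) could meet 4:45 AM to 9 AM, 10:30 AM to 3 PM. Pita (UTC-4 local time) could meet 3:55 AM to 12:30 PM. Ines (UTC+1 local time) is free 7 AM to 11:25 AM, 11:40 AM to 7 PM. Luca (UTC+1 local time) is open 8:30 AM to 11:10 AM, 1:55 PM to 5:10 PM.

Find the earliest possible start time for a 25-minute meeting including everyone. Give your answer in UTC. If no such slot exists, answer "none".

07:55

Teo in UTC: 07:20-09:55, 12:00-15:55 (subtract 3h to convert from UTC+3).
Quinn in UTC: 07:45-12:00, 13:30-18:00 (add 3h to convert from UTC-3).
Pita in UTC: 07:55-16:30 (add 4h to convert from UTC-4).
Ines in UTC: 06:00-10:25, 10:40-18:00 (subtract 1h to convert from UTC+1).
Luca in UTC: 07:30-10:10, 12:55-16:10 (subtract 1h to convert from UTC+1).
Teo ∩ Quinn: 07:45-09:55, 13:30-15:55.
Teo ∩ Quinn ∩ Pita: 07:55-09:55, 13:30-15:55.
Teo ∩ Quinn ∩ Pita ∩ Ines: 07:55-09:55, 13:30-15:55.
Teo ∩ Quinn ∩ Pita ∩ Ines ∩ Luca: 07:55-09:55, 13:30-15:55.
The first common window of at least 25 minutes is 07:55-09:55, so the earliest start is 07:55.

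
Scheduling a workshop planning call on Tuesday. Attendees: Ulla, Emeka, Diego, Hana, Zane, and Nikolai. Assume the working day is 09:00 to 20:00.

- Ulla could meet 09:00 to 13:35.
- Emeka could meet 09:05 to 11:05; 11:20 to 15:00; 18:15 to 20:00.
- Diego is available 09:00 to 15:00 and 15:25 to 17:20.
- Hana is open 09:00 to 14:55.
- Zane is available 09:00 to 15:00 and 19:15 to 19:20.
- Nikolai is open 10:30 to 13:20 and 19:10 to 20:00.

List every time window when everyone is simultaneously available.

10:30-11:05, 11:20-13:20

Ulla ∩ Emeka: 09:05-11:05, 11:20-13:35.
Ulla ∩ Emeka ∩ Diego: 09:05-11:05, 11:20-13:35.
Ulla ∩ Emeka ∩ Diego ∩ Hana: 09:05-11:05, 11:20-13:35.
Ulla ∩ Emeka ∩ Diego ∩ Hana ∩ Zane: 09:05-11:05, 11:20-13:35.
Ulla ∩ Emeka ∩ Diego ∩ Hana ∩ Zane ∩ Nikolai: 10:30-11:05, 11:20-13:20.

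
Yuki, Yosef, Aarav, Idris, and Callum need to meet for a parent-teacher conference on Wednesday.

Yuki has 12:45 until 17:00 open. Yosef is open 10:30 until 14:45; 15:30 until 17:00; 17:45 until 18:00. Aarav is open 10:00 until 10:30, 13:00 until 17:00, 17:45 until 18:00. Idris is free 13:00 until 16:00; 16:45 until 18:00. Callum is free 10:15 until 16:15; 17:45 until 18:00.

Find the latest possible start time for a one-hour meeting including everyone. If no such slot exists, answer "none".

13:45

Yuki ∩ Yosef: 12:45-14:45, 15:30-17:00.
Yuki ∩ Yosef ∩ Aarav: 13:00-14:45, 15:30-17:00.
Yuki ∩ Yosef ∩ Aarav ∩ Idris: 13:00-14:45, 15:30-16:00, 16:45-17:00.
Yuki ∩ Yosef ∩ Aarav ∩ Idris ∩ Callum: 13:00-14:45, 15:30-16:00.
The last common window of at least 60 minutes is 13:00-14:45; a 60-minute meeting can start as late as 13:45 and still end by 14:45.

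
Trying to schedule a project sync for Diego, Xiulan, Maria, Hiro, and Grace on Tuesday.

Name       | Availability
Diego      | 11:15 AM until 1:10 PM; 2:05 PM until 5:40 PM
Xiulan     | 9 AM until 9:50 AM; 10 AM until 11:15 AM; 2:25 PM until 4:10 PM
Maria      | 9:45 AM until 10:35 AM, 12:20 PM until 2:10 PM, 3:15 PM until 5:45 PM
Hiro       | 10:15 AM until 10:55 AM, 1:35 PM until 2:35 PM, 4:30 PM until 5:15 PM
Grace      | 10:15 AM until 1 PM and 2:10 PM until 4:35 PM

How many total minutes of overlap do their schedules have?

Diego ∩ Xiulan: 14:25-16:10.
Diego ∩ Xiulan ∩ Maria: 15:15-16:10.
Diego ∩ Xiulan ∩ Maria ∩ Hiro: ∅.
Diego ∩ Xiulan ∩ Maria ∩ Hiro ∩ Grace: ∅.
There is no time when everyone is free.
There is no common window, so the total is 0 minutes.

0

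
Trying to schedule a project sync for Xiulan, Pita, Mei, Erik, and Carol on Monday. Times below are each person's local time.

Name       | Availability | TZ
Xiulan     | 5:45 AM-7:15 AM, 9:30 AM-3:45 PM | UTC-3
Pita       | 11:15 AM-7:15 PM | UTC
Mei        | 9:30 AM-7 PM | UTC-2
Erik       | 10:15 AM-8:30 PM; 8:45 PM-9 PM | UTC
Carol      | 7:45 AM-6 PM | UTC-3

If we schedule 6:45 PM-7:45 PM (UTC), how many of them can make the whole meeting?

3

Xiulan in UTC: 08:45-10:15, 12:30-18:45 (add 3h to convert from UTC-3).
Pita in UTC: 11:15-19:15.
Mei in UTC: 11:30-21:00 (add 2h to convert from UTC-2).
Erik in UTC: 10:15-20:30, 20:45-21:00.
Carol in UTC: 10:45-21:00 (add 3h to convert from UTC-3).
Mei, Erik, and Carol can make the full 18:45-19:45 slot — that's 3.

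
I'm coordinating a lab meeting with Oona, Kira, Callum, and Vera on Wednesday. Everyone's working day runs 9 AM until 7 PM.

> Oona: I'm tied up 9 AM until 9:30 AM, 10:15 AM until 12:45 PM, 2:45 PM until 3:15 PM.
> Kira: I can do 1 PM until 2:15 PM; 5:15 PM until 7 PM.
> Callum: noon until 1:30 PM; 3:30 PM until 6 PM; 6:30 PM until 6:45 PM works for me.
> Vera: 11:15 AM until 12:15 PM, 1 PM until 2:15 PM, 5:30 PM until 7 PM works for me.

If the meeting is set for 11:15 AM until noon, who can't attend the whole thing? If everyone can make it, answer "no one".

Callum, Kira, Oona

Oona free: 09:30-10:15, 12:45-14:45, 15:15-19:00 (invert busy blocks within the working day).
Kira free: 13:00-14:15, 17:15-19:00.
Callum free: 12:00-13:30, 15:30-18:00, 18:30-18:45.
Vera free: 11:15-12:15, 13:00-14:15, 17:30-19:00.
Oona: not fully free for 11:15-12:00. Kira: not fully free for 11:15-12:00. Callum: not fully free for 11:15-12:00. Vera: free for 11:15-12:00.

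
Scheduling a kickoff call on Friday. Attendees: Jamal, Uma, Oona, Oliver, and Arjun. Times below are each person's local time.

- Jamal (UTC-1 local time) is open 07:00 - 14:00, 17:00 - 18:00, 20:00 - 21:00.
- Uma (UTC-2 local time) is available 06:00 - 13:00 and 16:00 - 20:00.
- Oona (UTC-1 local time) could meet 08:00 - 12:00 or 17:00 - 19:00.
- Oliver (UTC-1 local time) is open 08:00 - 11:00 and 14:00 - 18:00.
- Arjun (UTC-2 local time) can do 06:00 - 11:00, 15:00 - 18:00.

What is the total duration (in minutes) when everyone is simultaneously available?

240

Jamal in UTC: 08:00-15:00, 18:00-19:00, 21:00-22:00 (add 1h to convert from UTC-1).
Uma in UTC: 08:00-15:00, 18:00-22:00 (add 2h to convert from UTC-2).
Oona in UTC: 09:00-13:00, 18:00-20:00 (add 1h to convert from UTC-1).
Oliver in UTC: 09:00-12:00, 15:00-19:00 (add 1h to convert from UTC-1).
Arjun in UTC: 08:00-13:00, 17:00-20:00 (add 2h to convert from UTC-2).
Jamal ∩ Uma: 08:00-15:00, 18:00-19:00, 21:00-22:00.
Jamal ∩ Uma ∩ Oona: 09:00-13:00, 18:00-19:00.
Jamal ∩ Uma ∩ Oona ∩ Oliver: 09:00-12:00, 18:00-19:00.
Jamal ∩ Uma ∩ Oona ∩ Oliver ∩ Arjun: 09:00-12:00, 18:00-19:00.
Summing the common windows: 180 + 60 = 240 minutes.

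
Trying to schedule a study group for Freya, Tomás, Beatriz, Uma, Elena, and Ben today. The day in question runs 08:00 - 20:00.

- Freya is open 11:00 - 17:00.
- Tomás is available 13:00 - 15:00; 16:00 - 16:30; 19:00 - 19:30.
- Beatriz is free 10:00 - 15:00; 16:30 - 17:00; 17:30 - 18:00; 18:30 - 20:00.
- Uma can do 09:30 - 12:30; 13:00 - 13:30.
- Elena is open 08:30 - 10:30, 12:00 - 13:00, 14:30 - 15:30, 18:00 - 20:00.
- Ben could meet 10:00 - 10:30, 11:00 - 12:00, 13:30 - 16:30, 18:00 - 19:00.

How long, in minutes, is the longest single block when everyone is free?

0

Freya ∩ Tomás: 13:00-15:00, 16:00-16:30.
Freya ∩ Tomás ∩ Beatriz: 13:00-15:00.
Freya ∩ Tomás ∩ Beatriz ∩ Uma: 13:00-13:30.
Freya ∩ Tomás ∩ Beatriz ∩ Uma ∩ Elena: ∅.
Freya ∩ Tomás ∩ Beatriz ∩ Uma ∩ Elena ∩ Ben: ∅.
There is no time when everyone is free.
No common window exists, so the longest block is 0 minutes.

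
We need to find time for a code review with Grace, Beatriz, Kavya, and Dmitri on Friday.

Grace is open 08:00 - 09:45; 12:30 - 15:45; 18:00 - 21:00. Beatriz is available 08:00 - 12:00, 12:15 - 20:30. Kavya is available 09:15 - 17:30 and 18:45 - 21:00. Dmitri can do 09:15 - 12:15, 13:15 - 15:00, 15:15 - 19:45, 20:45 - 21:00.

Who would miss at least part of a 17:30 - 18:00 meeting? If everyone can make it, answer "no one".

Grace: not fully free for 17:30-18:00. Beatriz: free for 17:30-18:00. Kavya: not fully free for 17:30-18:00. Dmitri: free for 17:30-18:00.

Grace, Kavya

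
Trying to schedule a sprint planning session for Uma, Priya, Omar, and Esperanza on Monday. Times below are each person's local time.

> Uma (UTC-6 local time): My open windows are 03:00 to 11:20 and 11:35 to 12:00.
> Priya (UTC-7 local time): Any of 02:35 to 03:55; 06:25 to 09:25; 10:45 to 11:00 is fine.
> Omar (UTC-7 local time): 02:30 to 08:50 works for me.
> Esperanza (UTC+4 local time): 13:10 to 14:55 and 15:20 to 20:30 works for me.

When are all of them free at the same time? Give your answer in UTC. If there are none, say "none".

09:35-10:55, 13:25-15:50

Uma in UTC: 09:00-17:20, 17:35-18:00 (add 6h to convert from UTC-6).
Priya in UTC: 09:35-10:55, 13:25-16:25, 17:45-18:00 (add 7h to convert from UTC-7).
Omar in UTC: 09:30-15:50 (add 7h to convert from UTC-7).
Esperanza in UTC: 09:10-10:55, 11:20-16:30 (subtract 4h to convert from UTC+4).
Uma ∩ Priya: 09:35-10:55, 13:25-16:25, 17:45-18:00.
Uma ∩ Priya ∩ Omar: 09:35-10:55, 13:25-15:50.
Uma ∩ Priya ∩ Omar ∩ Esperanza: 09:35-10:55, 13:25-15:50.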